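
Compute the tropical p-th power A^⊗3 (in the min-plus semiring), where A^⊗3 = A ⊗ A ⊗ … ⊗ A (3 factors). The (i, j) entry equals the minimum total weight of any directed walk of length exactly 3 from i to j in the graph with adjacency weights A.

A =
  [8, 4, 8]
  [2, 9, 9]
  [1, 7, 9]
A^⊗3 =
  [14, 10, 14]
  [8, 14, 15]
  [7, 13, 14]

Each entry (A^⊗3)_ij equals the minimum over all length-3 walks i = v_0 → v_1 → … → v_3 = j of Σ_t A[v_t][v_{t+1}]. For example, for (i, j) = (0, 2) we minimise over 9 possible intermediate vertex sequences; the minimum is 14, attained along the walk 0 → 1 → 0 → 2.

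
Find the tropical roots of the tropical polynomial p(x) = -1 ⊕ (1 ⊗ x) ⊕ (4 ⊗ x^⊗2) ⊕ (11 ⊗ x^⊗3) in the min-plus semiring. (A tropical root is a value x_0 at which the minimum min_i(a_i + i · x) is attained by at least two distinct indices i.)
Roots: {-7, -3, -2}

Each tropical root is a break point of the lower envelope of the lines y = a_i + i · x (there are 4 lines, with slopes 0, 1, ..., 3). Only the lines that attain the minimum somewhere contribute to roots; other lines are dominated. Here the surviving (envelope) indices are i = 3, i = 2, i = 1, i = 0.
Intersections between consecutive envelope lines give the roots: for adjacent envelope indices i < j the intersection is x = (a_i − a_j) / (j − i). Reading off the sorted break points: {-7, -3, -2}.
Verification: at each break x_0, at least two indices attain the minimum of min_i(a_i + i · x_0).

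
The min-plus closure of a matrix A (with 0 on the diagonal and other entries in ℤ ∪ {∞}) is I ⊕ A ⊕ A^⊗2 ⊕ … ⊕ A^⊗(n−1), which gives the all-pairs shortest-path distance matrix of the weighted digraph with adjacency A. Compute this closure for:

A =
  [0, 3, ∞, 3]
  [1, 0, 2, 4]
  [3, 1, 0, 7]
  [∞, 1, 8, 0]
Closure =
  [0, 3, 5, 3]
  [1, 0, 2, 4]
  [2, 1, 0, 5]
  [2, 1, 3, 0]

This is the Floyd-Warshall all-pairs shortest-path computation. For each intermediate vertex k = 0, 1, …, 3, update dist[i][j] ← min(dist[i][j], dist[i][k] + dist[k][j]). The final matrix gives, for each (i, j), the minimum total weight of any directed path from i to j (possibly empty when i = j).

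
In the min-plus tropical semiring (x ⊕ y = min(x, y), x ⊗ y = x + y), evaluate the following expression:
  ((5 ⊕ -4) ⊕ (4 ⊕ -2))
((5 ⊕ -4) ⊕ (4 ⊕ -2)) = -4

Expand innermost to outermost. Recall ⊕ takes the minimum of its arguments and ⊗ takes their sum. Working out the expression ((5 ⊕ -4) ⊕ (4 ⊕ -2)) gives -4.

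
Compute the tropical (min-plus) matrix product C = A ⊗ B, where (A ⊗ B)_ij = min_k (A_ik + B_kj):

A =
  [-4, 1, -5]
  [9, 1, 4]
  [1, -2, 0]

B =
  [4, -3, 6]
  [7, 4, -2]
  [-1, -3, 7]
A ⊗ B =
  [-6, -8, -1]
  [3, 1, -1]
  [-1, -3, -4]

Apply the min-plus product entry-by-entry:
  C[0][0] = min over k of (A[0][0] + B[0][0] = -4 + 4 = 0, A[0][1] + B[1][0] = 1 + 7 = 8, A[0][2] + B[2][0] = -5 + -1 = -6) = -6 (attained at k = 2)
  C[0][1] = min over k of (A[0][0] + B[0][1] = -4 + -3 = -7, A[0][1] + B[1][1] = 1 + 4 = 5, A[0][2] + B[2][1] = -5 + -3 = -8) = -8 (attained at k = 2)
  C[0][2] = min over k of (A[0][0] + B[0][2] = -4 + 6 = 2, A[0][1] + B[1][2] = 1 + -2 = -1, A[0][2] + B[2][2] = -5 + 7 = 2) = -1 (attained at k = 1)
  C[1][0] = min over k of (A[1][0] + B[0][0] = 9 + 4 = 13, A[1][1] + B[1][0] = 1 + 7 = 8, A[1][2] + B[2][0] = 4 + -1 = 3) = 3 (attained at k = 2)
  C[1][1] = min over k of (A[1][0] + B[0][1] = 9 + -3 = 6, A[1][1] + B[1][1] = 1 + 4 = 5, A[1][2] + B[2][1] = 4 + -3 = 1) = 1 (attained at k = 2)
  C[1][2] = min over k of (A[1][0] + B[0][2] = 9 + 6 = 15, A[1][1] + B[1][2] = 1 + -2 = -1, A[1][2] + B[2][2] = 4 + 7 = 11) = -1 (attained at k = 1)
  C[2][0] = min over k of (A[2][0] + B[0][0] = 1 + 4 = 5, A[2][1] + B[1][0] = -2 + 7 = 5, A[2][2] + B[2][0] = 0 + -1 = -1) = -1 (attained at k = 2)
  C[2][1] = min over k of (A[2][0] + B[0][1] = 1 + -3 = -2, A[2][1] + B[1][1] = -2 + 4 = 2, A[2][2] + B[2][1] = 0 + -3 = -3) = -3 (attained at k = 2)
  C[2][2] = min over k of (A[2][0] + B[0][2] = 1 + 6 = 7, A[2][1] + B[1][2] = -2 + -2 = -4, A[2][2] + B[2][2] = 0 + 7 = 7) = -4 (attained at k = 1)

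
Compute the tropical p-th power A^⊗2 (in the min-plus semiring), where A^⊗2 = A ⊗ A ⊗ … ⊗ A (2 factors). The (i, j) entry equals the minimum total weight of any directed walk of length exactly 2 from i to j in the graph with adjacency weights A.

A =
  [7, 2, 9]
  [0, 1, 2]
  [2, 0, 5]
A^⊗2 =
  [2, 3, 4]
  [1, 2, 3]
  [0, 1, 2]

Each entry (A^⊗2)_ij equals the minimum over all length-2 walks i = v_0 → v_1 → … → v_2 = j of Σ_t A[v_t][v_{t+1}]. For example, for (i, j) = (0, 2) we minimise over 3 possible intermediate vertex sequences; the minimum is 4, attained along the walk 0 → 1 → 2.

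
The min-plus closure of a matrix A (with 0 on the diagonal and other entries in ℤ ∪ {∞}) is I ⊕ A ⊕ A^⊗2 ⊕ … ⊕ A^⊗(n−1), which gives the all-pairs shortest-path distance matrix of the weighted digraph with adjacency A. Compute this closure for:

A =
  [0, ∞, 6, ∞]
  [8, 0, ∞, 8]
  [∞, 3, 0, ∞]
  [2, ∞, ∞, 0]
Closure =
  [0, 9, 6, 17]
  [8, 0, 14, 8]
  [11, 3, 0, 11]
  [2, 11, 8, 0]

This is the Floyd-Warshall all-pairs shortest-path computation. For each intermediate vertex k = 0, 1, …, 3, update dist[i][j] ← min(dist[i][j], dist[i][k] + dist[k][j]). The final matrix gives, for each (i, j), the minimum total weight of any directed path from i to j (possibly empty when i = j).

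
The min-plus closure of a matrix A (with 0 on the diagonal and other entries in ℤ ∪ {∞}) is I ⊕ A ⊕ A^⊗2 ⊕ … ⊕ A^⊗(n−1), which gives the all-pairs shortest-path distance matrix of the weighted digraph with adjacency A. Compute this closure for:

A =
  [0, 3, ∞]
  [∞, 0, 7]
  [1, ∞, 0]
Closure =
  [0, 3, 10]
  [8, 0, 7]
  [1, 4, 0]

This is the Floyd-Warshall all-pairs shortest-path computation. For each intermediate vertex k = 0, 1, …, 2, update dist[i][j] ← min(dist[i][j], dist[i][k] + dist[k][j]). The final matrix gives, for each (i, j), the minimum total weight of any directed path from i to j (possibly empty when i = j).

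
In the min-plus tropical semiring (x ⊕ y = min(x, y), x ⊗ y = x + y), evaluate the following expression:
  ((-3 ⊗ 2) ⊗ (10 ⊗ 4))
((-3 ⊗ 2) ⊗ (10 ⊗ 4)) = 13

Expand innermost to outermost. Recall ⊕ takes the minimum of its arguments and ⊗ takes their sum. Working out the expression ((-3 ⊗ 2) ⊗ (10 ⊗ 4)) gives 13.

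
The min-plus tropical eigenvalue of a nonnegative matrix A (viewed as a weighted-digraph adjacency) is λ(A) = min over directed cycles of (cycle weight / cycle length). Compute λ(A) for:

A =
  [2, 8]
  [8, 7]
λ(A) = 2

Enumerate directed cycles and compute their means (weight / length). Sample:
  cycle 0 → 0: weight = 2, length = 1, mean = 2/1 ≈ 2.000
  cycle 1 → 1: weight = 7, length = 1, mean = 7/1 ≈ 7.000
  cycle 0 → 1 → 0: weight = 16, length = 2, mean = 16/2 ≈ 8.000
  cycle 1 → 0 → 1: weight = 16, length = 2, mean = 16/2 ≈ 8.000
Minimum mean = 2.000, attained e.g. along the cycle 0 → 0 with weight 2 and length 1. So λ(A) = 2/1 = 2.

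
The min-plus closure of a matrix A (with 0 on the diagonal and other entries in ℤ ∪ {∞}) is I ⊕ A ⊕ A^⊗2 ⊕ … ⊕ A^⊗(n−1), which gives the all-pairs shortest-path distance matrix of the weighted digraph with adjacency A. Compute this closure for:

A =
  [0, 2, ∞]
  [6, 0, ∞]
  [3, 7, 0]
Closure =
  [0, 2, ∞]
  [6, 0, ∞]
  [3, 5, 0]

This is the Floyd-Warshall all-pairs shortest-path computation. For each intermediate vertex k = 0, 1, …, 2, update dist[i][j] ← min(dist[i][j], dist[i][k] + dist[k][j]). The final matrix gives, for each (i, j), the minimum total weight of any directed path from i to j (possibly empty when i = j).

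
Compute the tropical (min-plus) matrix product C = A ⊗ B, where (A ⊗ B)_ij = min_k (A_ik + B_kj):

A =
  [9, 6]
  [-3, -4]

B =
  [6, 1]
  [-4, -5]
A ⊗ B =
  [2, 1]
  [-8, -9]

Apply the min-plus product entry-by-entry:
  C[0][0] = min over k of (A[0][0] + B[0][0] = 9 + 6 = 15, A[0][1] + B[1][0] = 6 + -4 = 2) = 2 (attained at k = 1)
  C[0][1] = min over k of (A[0][0] + B[0][1] = 9 + 1 = 10, A[0][1] + B[1][1] = 6 + -5 = 1) = 1 (attained at k = 1)
  C[1][0] = min over k of (A[1][0] + B[0][0] = -3 + 6 = 3, A[1][1] + B[1][0] = -4 + -4 = -8) = -8 (attained at k = 1)
  C[1][1] = min over k of (A[1][0] + B[0][1] = -3 + 1 = -2, A[1][1] + B[1][1] = -4 + -5 = -9) = -9 (attained at k = 1)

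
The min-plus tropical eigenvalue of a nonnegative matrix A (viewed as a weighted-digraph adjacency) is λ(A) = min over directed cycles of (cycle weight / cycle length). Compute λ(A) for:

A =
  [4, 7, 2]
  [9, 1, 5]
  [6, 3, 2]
λ(A) = 1

Enumerate directed cycles and compute their means (weight / length). Sample:
  cycle 0 → 0: weight = 4, length = 1, mean = 4/1 ≈ 4.000
  cycle 1 → 1: weight = 1, length = 1, mean = 1/1 ≈ 1.000
  cycle 2 → 2: weight = 2, length = 1, mean = 2/1 ≈ 2.000
  cycle 0 → 1 → 0: weight = 16, length = 2, mean = 16/2 ≈ 8.000
  cycle 0 → 2 → 0: weight = 8, length = 2, mean = 8/2 ≈ 4.000
  cycle 1 → 0 → 1: weight = 16, length = 2, mean = 16/2 ≈ 8.000
Minimum mean = 1.000, attained e.g. along the cycle 1 → 1 with weight 1 and length 1. So λ(A) = 1/1 = 1.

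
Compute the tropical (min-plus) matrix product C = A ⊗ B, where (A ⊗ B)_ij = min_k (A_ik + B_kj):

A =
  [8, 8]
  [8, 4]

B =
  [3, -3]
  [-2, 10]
A ⊗ B =
  [6, 5]
  [2, 5]

Apply the min-plus product entry-by-entry:
  C[0][0] = min over k of (A[0][0] + B[0][0] = 8 + 3 = 11, A[0][1] + B[1][0] = 8 + -2 = 6) = 6 (attained at k = 1)
  C[0][1] = min over k of (A[0][0] + B[0][1] = 8 + -3 = 5, A[0][1] + B[1][1] = 8 + 10 = 18) = 5 (attained at k = 0)
  C[1][0] = min over k of (A[1][0] + B[0][0] = 8 + 3 = 11, A[1][1] + B[1][0] = 4 + -2 = 2) = 2 (attained at k = 1)
  C[1][1] = min over k of (A[1][0] + B[0][1] = 8 + -3 = 5, A[1][1] + B[1][1] = 4 + 10 = 14) = 5 (attained at k = 0)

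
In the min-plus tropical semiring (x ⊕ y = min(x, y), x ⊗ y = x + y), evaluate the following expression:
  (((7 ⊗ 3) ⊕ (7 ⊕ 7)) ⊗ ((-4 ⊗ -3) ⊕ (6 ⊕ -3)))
(((7 ⊗ 3) ⊕ (7 ⊕ 7)) ⊗ ((-4 ⊗ -3) ⊕ (6 ⊕ -3))) = 0

Expand innermost to outermost. Recall ⊕ takes the minimum of its arguments and ⊗ takes their sum. Working out the expression (((7 ⊗ 3) ⊕ (7 ⊕ 7)) ⊗ ((-4 ⊗ -3) ⊕ (6 ⊕ -3))) gives 0.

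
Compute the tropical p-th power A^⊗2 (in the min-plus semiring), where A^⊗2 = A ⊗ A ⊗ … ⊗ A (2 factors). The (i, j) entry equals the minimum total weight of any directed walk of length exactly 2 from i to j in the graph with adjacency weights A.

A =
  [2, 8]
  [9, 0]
A^⊗2 =
  [4, 8]
  [9, 0]

Each entry (A^⊗2)_ij equals the minimum over all length-2 walks i = v_0 → v_1 → … → v_2 = j of Σ_t A[v_t][v_{t+1}]. For example, for (i, j) = (0, 1) we minimise over 2 possible intermediate vertex sequences; the minimum is 8, attained along the walk 0 → 1 → 1.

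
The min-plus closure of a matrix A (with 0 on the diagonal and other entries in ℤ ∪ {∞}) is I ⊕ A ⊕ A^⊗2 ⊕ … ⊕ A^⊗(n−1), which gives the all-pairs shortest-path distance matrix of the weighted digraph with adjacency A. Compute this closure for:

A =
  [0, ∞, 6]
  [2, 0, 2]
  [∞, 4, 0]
Closure =
  [0, 10, 6]
  [2, 0, 2]
  [6, 4, 0]

This is the Floyd-Warshall all-pairs shortest-path computation. For each intermediate vertex k = 0, 1, …, 2, update dist[i][j] ← min(dist[i][j], dist[i][k] + dist[k][j]). The final matrix gives, for each (i, j), the minimum total weight of any directed path from i to j (possibly empty when i = j).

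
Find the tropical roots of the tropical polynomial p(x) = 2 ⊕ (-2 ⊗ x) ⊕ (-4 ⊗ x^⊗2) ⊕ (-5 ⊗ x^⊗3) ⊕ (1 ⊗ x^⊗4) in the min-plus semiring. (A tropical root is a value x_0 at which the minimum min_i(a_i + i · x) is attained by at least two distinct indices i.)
Roots: {-6, 1, 2, 4}

Each tropical root is a break point of the lower envelope of the lines y = a_i + i · x (there are 5 lines, with slopes 0, 1, ..., 4). Only the lines that attain the minimum somewhere contribute to roots; other lines are dominated. Here the surviving (envelope) indices are i = 4, i = 3, i = 2, i = 1, i = 0.
Intersections between consecutive envelope lines give the roots: for adjacent envelope indices i < j the intersection is x = (a_i − a_j) / (j − i). Reading off the sorted break points: {-6, 1, 2, 4}.
Verification: at each break x_0, at least two indices attain the minimum of min_i(a_i + i · x_0).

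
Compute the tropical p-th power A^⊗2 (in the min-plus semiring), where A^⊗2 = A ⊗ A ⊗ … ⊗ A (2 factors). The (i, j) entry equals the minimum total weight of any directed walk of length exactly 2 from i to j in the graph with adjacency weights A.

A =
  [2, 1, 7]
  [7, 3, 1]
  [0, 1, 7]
A^⊗2 =
  [4, 3, 2]
  [1, 2, 4]
  [2, 1, 2]

Each entry (A^⊗2)_ij equals the minimum over all length-2 walks i = v_0 → v_1 → … → v_2 = j of Σ_t A[v_t][v_{t+1}]. For example, for (i, j) = (0, 2) we minimise over 3 possible intermediate vertex sequences; the minimum is 2, attained along the walk 0 → 1 → 2.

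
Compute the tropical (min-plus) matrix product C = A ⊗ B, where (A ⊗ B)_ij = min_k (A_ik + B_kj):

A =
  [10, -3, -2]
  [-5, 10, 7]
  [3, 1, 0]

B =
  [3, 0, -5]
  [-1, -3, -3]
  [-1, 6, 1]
A ⊗ B =
  [-4, -6, -6]
  [-2, -5, -10]
  [-1, -2, -2]

Apply the min-plus product entry-by-entry:
  C[0][0] = min over k of (A[0][0] + B[0][0] = 10 + 3 = 13, A[0][1] + B[1][0] = -3 + -1 = -4, A[0][2] + B[2][0] = -2 + -1 = -3) = -4 (attained at k = 1)
  C[0][1] = min over k of (A[0][0] + B[0][1] = 10 + 0 = 10, A[0][1] + B[1][1] = -3 + -3 = -6, A[0][2] + B[2][1] = -2 + 6 = 4) = -6 (attained at k = 1)
  C[0][2] = min over k of (A[0][0] + B[0][2] = 10 + -5 = 5, A[0][1] + B[1][2] = -3 + -3 = -6, A[0][2] + B[2][2] = -2 + 1 = -1) = -6 (attained at k = 1)
  C[1][0] = min over k of (A[1][0] + B[0][0] = -5 + 3 = -2, A[1][1] + B[1][0] = 10 + -1 = 9, A[1][2] + B[2][0] = 7 + -1 = 6) = -2 (attained at k = 0)
  C[1][1] = min over k of (A[1][0] + B[0][1] = -5 + 0 = -5, A[1][1] + B[1][1] = 10 + -3 = 7, A[1][2] + B[2][1] = 7 + 6 = 13) = -5 (attained at k = 0)
  C[1][2] = min over k of (A[1][0] + B[0][2] = -5 + -5 = -10, A[1][1] + B[1][2] = 10 + -3 = 7, A[1][2] + B[2][2] = 7 + 1 = 8) = -10 (attained at k = 0)
  C[2][0] = min over k of (A[2][0] + B[0][0] = 3 + 3 = 6, A[2][1] + B[1][0] = 1 + -1 = 0, A[2][2] + B[2][0] = 0 + -1 = -1) = -1 (attained at k = 2)
  C[2][1] = min over k of (A[2][0] + B[0][1] = 3 + 0 = 3, A[2][1] + B[1][1] = 1 + -3 = -2, A[2][2] + B[2][1] = 0 + 6 = 6) = -2 (attained at k = 1)
  C[2][2] = min over k of (A[2][0] + B[0][2] = 3 + -5 = -2, A[2][1] + B[1][2] = 1 + -3 = -2, A[2][2] + B[2][2] = 0 + 1 = 1) = -2 (attained at k = 0)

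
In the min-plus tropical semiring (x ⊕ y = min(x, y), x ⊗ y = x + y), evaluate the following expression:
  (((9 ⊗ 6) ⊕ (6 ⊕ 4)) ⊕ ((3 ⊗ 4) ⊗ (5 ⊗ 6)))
(((9 ⊗ 6) ⊕ (6 ⊕ 4)) ⊕ ((3 ⊗ 4) ⊗ (5 ⊗ 6))) = 4

Expand innermost to outermost. Recall ⊕ takes the minimum of its arguments and ⊗ takes their sum. Working out the expression (((9 ⊗ 6) ⊕ (6 ⊕ 4)) ⊕ ((3 ⊗ 4) ⊗ (5 ⊗ 6))) gives 4.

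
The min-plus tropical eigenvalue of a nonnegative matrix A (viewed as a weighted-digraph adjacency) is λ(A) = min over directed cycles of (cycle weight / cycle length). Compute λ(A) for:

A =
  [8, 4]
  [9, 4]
λ(A) = 4

Enumerate directed cycles and compute their means (weight / length). Sample:
  cycle 0 → 0: weight = 8, length = 1, mean = 8/1 ≈ 8.000
  cycle 1 → 1: weight = 4, length = 1, mean = 4/1 ≈ 4.000
  cycle 0 → 1 → 0: weight = 13, length = 2, mean = 13/2 ≈ 6.500
  cycle 1 → 0 → 1: weight = 13, length = 2, mean = 13/2 ≈ 6.500
Minimum mean = 4.000, attained e.g. along the cycle 1 → 1 with weight 4 and length 1. So λ(A) = 4/1 = 4.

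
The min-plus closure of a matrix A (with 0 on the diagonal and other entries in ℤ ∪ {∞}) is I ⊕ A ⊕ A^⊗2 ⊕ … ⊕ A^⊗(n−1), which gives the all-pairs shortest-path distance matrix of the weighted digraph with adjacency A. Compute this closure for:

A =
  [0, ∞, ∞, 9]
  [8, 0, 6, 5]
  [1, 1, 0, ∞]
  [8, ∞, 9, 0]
Closure =
  [0, 19, 18, 9]
  [7, 0, 6, 5]
  [1, 1, 0, 6]
  [8, 10, 9, 0]

This is the Floyd-Warshall all-pairs shortest-path computation. For each intermediate vertex k = 0, 1, …, 3, update dist[i][j] ← min(dist[i][j], dist[i][k] + dist[k][j]). The final matrix gives, for each (i, j), the minimum total weight of any directed path from i to j (possibly empty when i = j).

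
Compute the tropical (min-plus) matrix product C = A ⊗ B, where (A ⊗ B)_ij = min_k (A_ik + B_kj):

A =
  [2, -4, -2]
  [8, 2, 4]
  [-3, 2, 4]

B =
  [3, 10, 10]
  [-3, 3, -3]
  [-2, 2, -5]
A ⊗ B =
  [-7, -1, -7]
  [-1, 5, -1]
  [-1, 5, -1]

Apply the min-plus product entry-by-entry:
  C[0][0] = min over k of (A[0][0] + B[0][0] = 2 + 3 = 5, A[0][1] + B[1][0] = -4 + -3 = -7, A[0][2] + B[2][0] = -2 + -2 = -4) = -7 (attained at k = 1)
  C[0][1] = min over k of (A[0][0] + B[0][1] = 2 + 10 = 12, A[0][1] + B[1][1] = -4 + 3 = -1, A[0][2] + B[2][1] = -2 + 2 = 0) = -1 (attained at k = 1)
  C[0][2] = min over k of (A[0][0] + B[0][2] = 2 + 10 = 12, A[0][1] + B[1][2] = -4 + -3 = -7, A[0][2] + B[2][2] = -2 + -5 = -7) = -7 (attained at k = 1)
  C[1][0] = min over k of (A[1][0] + B[0][0] = 8 + 3 = 11, A[1][1] + B[1][0] = 2 + -3 = -1, A[1][2] + B[2][0] = 4 + -2 = 2) = -1 (attained at k = 1)
  C[1][1] = min over k of (A[1][0] + B[0][1] = 8 + 10 = 18, A[1][1] + B[1][1] = 2 + 3 = 5, A[1][2] + B[2][1] = 4 + 2 = 6) = 5 (attained at k = 1)
  C[1][2] = min over k of (A[1][0] + B[0][2] = 8 + 10 = 18, A[1][1] + B[1][2] = 2 + -3 = -1, A[1][2] + B[2][2] = 4 + -5 = -1) = -1 (attained at k = 1)
  C[2][0] = min over k of (A[2][0] + B[0][0] = -3 + 3 = 0, A[2][1] + B[1][0] = 2 + -3 = -1, A[2][2] + B[2][0] = 4 + -2 = 2) = -1 (attained at k = 1)
  C[2][1] = min over k of (A[2][0] + B[0][1] = -3 + 10 = 7, A[2][1] + B[1][1] = 2 + 3 = 5, A[2][2] + B[2][1] = 4 + 2 = 6) = 5 (attained at k = 1)
  C[2][2] = min over k of (A[2][0] + B[0][2] = -3 + 10 = 7, A[2][1] + B[1][2] = 2 + -3 = -1, A[2][2] + B[2][2] = 4 + -5 = -1) = -1 (attained at k = 1)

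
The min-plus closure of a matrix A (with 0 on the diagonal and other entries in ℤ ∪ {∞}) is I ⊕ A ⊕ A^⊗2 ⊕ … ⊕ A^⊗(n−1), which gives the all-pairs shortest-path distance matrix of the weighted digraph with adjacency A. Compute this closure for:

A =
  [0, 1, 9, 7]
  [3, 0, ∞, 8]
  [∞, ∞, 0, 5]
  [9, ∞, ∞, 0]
Closure =
  [0, 1, 9, 7]
  [3, 0, 12, 8]
  [14, 15, 0, 5]
  [9, 10, 18, 0]

This is the Floyd-Warshall all-pairs shortest-path computation. For each intermediate vertex k = 0, 1, …, 3, update dist[i][j] ← min(dist[i][j], dist[i][k] + dist[k][j]). The final matrix gives, for each (i, j), the minimum total weight of any directed path from i to j (possibly empty when i = j).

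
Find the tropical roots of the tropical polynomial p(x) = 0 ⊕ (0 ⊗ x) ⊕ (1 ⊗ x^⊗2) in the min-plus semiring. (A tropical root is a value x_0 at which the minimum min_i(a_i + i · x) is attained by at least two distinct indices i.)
Roots: {-1, 0}

Each tropical root is a break point of the lower envelope of the lines y = a_i + i · x (there are 3 lines, with slopes 0, 1, ..., 2). Only the lines that attain the minimum somewhere contribute to roots; other lines are dominated. Here the surviving (envelope) indices are i = 2, i = 1, i = 0.
Intersections between consecutive envelope lines give the roots: for adjacent envelope indices i < j the intersection is x = (a_i − a_j) / (j − i). Reading off the sorted break points: {-1, 0}.
Verification: at each break x_0, at least two indices attain the minimum of min_i(a_i + i · x_0).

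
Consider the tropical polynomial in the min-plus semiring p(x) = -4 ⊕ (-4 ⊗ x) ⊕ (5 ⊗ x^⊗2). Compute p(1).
p(1) = -4

A tropical monomial a ⊗ x^⊗i evaluates to a + i · x. Evaluating each term at x = 1:
  Term 0 contributes -4 + 0 · 1 = -4
  Term 1 contributes -4 + 1 · 1 = -3
  Term 2 contributes 5 + 2 · 1 = 7
p(1) = ⊕ of these = min[-4, -3, 7] = -4.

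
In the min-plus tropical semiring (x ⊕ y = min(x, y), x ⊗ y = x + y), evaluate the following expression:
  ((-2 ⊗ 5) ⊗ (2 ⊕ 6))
((-2 ⊗ 5) ⊗ (2 ⊕ 6)) = 5

Expand innermost to outermost. Recall ⊕ takes the minimum of its arguments and ⊗ takes their sum. Working out the expression ((-2 ⊗ 5) ⊗ (2 ⊕ 6)) gives 5.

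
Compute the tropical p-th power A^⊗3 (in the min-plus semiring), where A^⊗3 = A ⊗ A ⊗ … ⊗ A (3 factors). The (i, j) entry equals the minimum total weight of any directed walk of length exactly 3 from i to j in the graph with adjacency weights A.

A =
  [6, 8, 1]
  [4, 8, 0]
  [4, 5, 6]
A^⊗3 =
  [10, 12, 6]
  [9, 10, 5]
  [9, 10, 10]

Each entry (A^⊗3)_ij equals the minimum over all length-3 walks i = v_0 → v_1 → … → v_3 = j of Σ_t A[v_t][v_{t+1}]. For example, for (i, j) = (0, 2) we minimise over 9 possible intermediate vertex sequences; the minimum is 6, attained along the walk 0 → 2 → 0 → 2.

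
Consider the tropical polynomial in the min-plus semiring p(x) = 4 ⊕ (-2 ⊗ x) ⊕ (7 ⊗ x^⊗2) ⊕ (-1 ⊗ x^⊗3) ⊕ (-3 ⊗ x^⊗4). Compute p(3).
p(3) = 1

A tropical monomial a ⊗ x^⊗i evaluates to a + i · x. Evaluating each term at x = 3:
  Term 0 contributes 4 + 0 · 3 = 4
  Term 1 contributes -2 + 1 · 3 = 1
  Term 2 contributes 7 + 2 · 3 = 13
  Term 3 contributes -1 + 3 · 3 = 8
  Term 4 contributes -3 + 4 · 3 = 9
p(3) = ⊕ of these = min[4, 1, 13, 8, 9] = 1.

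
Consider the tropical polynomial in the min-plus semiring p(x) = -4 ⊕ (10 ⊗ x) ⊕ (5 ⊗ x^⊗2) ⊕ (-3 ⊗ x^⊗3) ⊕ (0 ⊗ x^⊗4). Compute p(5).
p(5) = -4

A tropical monomial a ⊗ x^⊗i evaluates to a + i · x. Evaluating each term at x = 5:
  Term 0 contributes -4 + 0 · 5 = -4
  Term 1 contributes 10 + 1 · 5 = 15
  Term 2 contributes 5 + 2 · 5 = 15
  Term 3 contributes -3 + 3 · 5 = 12
  Term 4 contributes 0 + 4 · 5 = 20
p(5) = ⊕ of these = min[-4, 15, 15, 12, 20] = -4.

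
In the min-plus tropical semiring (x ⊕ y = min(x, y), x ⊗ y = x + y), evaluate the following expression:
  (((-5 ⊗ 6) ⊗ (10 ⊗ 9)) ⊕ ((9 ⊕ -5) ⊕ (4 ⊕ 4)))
(((-5 ⊗ 6) ⊗ (10 ⊗ 9)) ⊕ ((9 ⊕ -5) ⊕ (4 ⊕ 4))) = -5

Expand innermost to outermost. Recall ⊕ takes the minimum of its arguments and ⊗ takes their sum. Working out the expression (((-5 ⊗ 6) ⊗ (10 ⊗ 9)) ⊕ ((9 ⊕ -5) ⊕ (4 ⊕ 4))) gives -5.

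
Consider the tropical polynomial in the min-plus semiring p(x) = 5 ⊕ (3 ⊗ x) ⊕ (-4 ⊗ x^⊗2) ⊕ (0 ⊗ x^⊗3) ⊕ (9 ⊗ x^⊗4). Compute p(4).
p(4) = 4

A tropical monomial a ⊗ x^⊗i evaluates to a + i · x. Evaluating each term at x = 4:
  Term 0 contributes 5 + 0 · 4 = 5
  Term 1 contributes 3 + 1 · 4 = 7
  Term 2 contributes -4 + 2 · 4 = 4
  Term 3 contributes 0 + 3 · 4 = 12
  Term 4 contributes 9 + 4 · 4 = 25
p(4) = ⊕ of these = min[5, 7, 4, 12, 25] = 4.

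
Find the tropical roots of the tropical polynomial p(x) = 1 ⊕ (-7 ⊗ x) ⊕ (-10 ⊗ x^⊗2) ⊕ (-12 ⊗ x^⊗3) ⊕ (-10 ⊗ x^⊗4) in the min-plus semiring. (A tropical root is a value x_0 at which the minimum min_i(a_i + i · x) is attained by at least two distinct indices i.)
Roots: {-2, 2, 3, 8}

Each tropical root is a break point of the lower envelope of the lines y = a_i + i · x (there are 5 lines, with slopes 0, 1, ..., 4). Only the lines that attain the minimum somewhere contribute to roots; other lines are dominated. Here the surviving (envelope) indices are i = 4, i = 3, i = 2, i = 1, i = 0.
Intersections between consecutive envelope lines give the roots: for adjacent envelope indices i < j the intersection is x = (a_i − a_j) / (j − i). Reading off the sorted break points: {-2, 2, 3, 8}.
Verification: at each break x_0, at least two indices attain the minimum of min_i(a_i + i · x_0).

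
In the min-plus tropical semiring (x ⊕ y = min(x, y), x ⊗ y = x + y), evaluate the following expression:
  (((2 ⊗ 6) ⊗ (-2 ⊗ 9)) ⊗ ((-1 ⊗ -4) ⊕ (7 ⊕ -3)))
(((2 ⊗ 6) ⊗ (-2 ⊗ 9)) ⊗ ((-1 ⊗ -4) ⊕ (7 ⊕ -3))) = 10

Expand innermost to outermost. Recall ⊕ takes the minimum of its arguments and ⊗ takes their sum. Working out the expression (((2 ⊗ 6) ⊗ (-2 ⊗ 9)) ⊗ ((-1 ⊗ -4) ⊕ (7 ⊕ -3))) gives 10.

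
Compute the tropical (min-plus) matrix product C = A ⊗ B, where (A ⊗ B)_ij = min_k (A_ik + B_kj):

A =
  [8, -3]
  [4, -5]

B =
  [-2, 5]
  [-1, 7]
A ⊗ B =
  [-4, 4]
  [-6, 2]

Apply the min-plus product entry-by-entry:
  C[0][0] = min over k of (A[0][0] + B[0][0] = 8 + -2 = 6, A[0][1] + B[1][0] = -3 + -1 = -4) = -4 (attained at k = 1)
  C[0][1] = min over k of (A[0][0] + B[0][1] = 8 + 5 = 13, A[0][1] + B[1][1] = -3 + 7 = 4) = 4 (attained at k = 1)
  C[1][0] = min over k of (A[1][0] + B[0][0] = 4 + -2 = 2, A[1][1] + B[1][0] = -5 + -1 = -6) = -6 (attained at k = 1)
  C[1][1] = min over k of (A[1][0] + B[0][1] = 4 + 5 = 9, A[1][1] + B[1][1] = -5 + 7 = 2) = 2 (attained at k = 1)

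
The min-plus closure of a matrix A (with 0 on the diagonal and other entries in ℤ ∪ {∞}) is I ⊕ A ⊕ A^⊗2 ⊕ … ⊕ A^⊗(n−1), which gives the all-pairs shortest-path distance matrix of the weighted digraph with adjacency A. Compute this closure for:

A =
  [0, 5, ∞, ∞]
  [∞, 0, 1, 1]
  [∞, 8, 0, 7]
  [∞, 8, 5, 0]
Closure =
  [0, 5, 6, 6]
  [∞, 0, 1, 1]
  [∞, 8, 0, 7]
  [∞, 8, 5, 0]

This is the Floyd-Warshall all-pairs shortest-path computation. For each intermediate vertex k = 0, 1, …, 3, update dist[i][j] ← min(dist[i][j], dist[i][k] + dist[k][j]). The final matrix gives, for each (i, j), the minimum total weight of any directed path from i to j (possibly empty when i = j).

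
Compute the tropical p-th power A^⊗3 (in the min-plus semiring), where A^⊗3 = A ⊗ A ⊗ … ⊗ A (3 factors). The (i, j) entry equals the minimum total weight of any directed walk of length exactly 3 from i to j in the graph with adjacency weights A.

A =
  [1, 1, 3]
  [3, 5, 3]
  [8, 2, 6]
A^⊗3 =
  [3, 3, 5]
  [5, 5, 7]
  [6, 6, 8]

Each entry (A^⊗3)_ij equals the minimum over all length-3 walks i = v_0 → v_1 → … → v_3 = j of Σ_t A[v_t][v_{t+1}]. For example, for (i, j) = (0, 2) we minimise over 9 possible intermediate vertex sequences; the minimum is 5, attained along the walk 0 → 0 → 0 → 2.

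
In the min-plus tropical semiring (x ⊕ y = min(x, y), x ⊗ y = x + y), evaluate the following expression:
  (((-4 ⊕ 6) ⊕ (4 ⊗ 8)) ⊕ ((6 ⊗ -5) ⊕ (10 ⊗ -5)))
(((-4 ⊕ 6) ⊕ (4 ⊗ 8)) ⊕ ((6 ⊗ -5) ⊕ (10 ⊗ -5))) = -4

Expand innermost to outermost. Recall ⊕ takes the minimum of its arguments and ⊗ takes their sum. Working out the expression (((-4 ⊕ 6) ⊕ (4 ⊗ 8)) ⊕ ((6 ⊗ -5) ⊕ (10 ⊗ -5))) gives -4.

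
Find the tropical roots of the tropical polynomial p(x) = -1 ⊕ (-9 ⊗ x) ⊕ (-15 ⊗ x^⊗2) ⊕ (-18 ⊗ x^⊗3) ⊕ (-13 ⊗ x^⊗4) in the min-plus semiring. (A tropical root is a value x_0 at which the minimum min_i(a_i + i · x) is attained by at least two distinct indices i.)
Roots: {-5, 3, 6, 8}

Each tropical root is a break point of the lower envelope of the lines y = a_i + i · x (there are 5 lines, with slopes 0, 1, ..., 4). Only the lines that attain the minimum somewhere contribute to roots; other lines are dominated. Here the surviving (envelope) indices are i = 4, i = 3, i = 2, i = 1, i = 0.
Intersections between consecutive envelope lines give the roots: for adjacent envelope indices i < j the intersection is x = (a_i − a_j) / (j − i). Reading off the sorted break points: {-5, 3, 6, 8}.
Verification: at each break x_0, at least two indices attain the minimum of min_i(a_i + i · x_0).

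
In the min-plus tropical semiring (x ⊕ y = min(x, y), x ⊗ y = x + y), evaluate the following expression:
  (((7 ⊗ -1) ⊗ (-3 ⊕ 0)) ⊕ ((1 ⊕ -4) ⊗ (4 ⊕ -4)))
(((7 ⊗ -1) ⊗ (-3 ⊕ 0)) ⊕ ((1 ⊕ -4) ⊗ (4 ⊕ -4))) = -8

Expand innermost to outermost. Recall ⊕ takes the minimum of its arguments and ⊗ takes their sum. Working out the expression (((7 ⊗ -1) ⊗ (-3 ⊕ 0)) ⊕ ((1 ⊕ -4) ⊗ (4 ⊕ -4))) gives -8.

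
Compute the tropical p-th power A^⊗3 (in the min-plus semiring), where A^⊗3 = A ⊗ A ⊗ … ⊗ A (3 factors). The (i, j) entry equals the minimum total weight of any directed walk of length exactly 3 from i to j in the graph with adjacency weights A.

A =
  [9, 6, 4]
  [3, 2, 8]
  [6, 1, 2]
A^⊗3 =
  [8, 7, 8]
  [7, 6, 9]
  [6, 5, 6]

Each entry (A^⊗3)_ij equals the minimum over all length-3 walks i = v_0 → v_1 → … → v_3 = j of Σ_t A[v_t][v_{t+1}]. For example, for (i, j) = (0, 2) we minimise over 9 possible intermediate vertex sequences; the minimum is 8, attained along the walk 0 → 2 → 2 → 2.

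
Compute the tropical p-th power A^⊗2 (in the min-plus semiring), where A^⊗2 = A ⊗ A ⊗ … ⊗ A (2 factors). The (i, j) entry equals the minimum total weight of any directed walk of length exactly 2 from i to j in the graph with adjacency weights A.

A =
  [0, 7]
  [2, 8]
A^⊗2 =
  [0, 7]
  [2, 9]

Each entry (A^⊗2)_ij equals the minimum over all length-2 walks i = v_0 → v_1 → … → v_2 = j of Σ_t A[v_t][v_{t+1}]. For example, for (i, j) = (0, 1) we minimise over 2 possible intermediate vertex sequences; the minimum is 7, attained along the walk 0 → 0 → 1.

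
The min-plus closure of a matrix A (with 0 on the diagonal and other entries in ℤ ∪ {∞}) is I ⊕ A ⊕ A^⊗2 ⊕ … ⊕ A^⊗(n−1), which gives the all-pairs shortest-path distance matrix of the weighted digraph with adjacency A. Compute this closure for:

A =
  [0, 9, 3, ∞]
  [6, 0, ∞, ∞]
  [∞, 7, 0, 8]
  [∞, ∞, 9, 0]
Closure =
  [0, 9, 3, 11]
  [6, 0, 9, 17]
  [13, 7, 0, 8]
  [22, 16, 9, 0]

This is the Floyd-Warshall all-pairs shortest-path computation. For each intermediate vertex k = 0, 1, …, 3, update dist[i][j] ← min(dist[i][j], dist[i][k] + dist[k][j]). The final matrix gives, for each (i, j), the minimum total weight of any directed path from i to j (possibly empty when i = j).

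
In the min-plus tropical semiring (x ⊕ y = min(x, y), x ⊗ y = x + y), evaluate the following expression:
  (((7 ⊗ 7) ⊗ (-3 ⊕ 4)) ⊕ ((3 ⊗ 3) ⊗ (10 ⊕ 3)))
(((7 ⊗ 7) ⊗ (-3 ⊕ 4)) ⊕ ((3 ⊗ 3) ⊗ (10 ⊕ 3))) = 9

Expand innermost to outermost. Recall ⊕ takes the minimum of its arguments and ⊗ takes their sum. Working out the expression (((7 ⊗ 7) ⊗ (-3 ⊕ 4)) ⊕ ((3 ⊗ 3) ⊗ (10 ⊕ 3))) gives 9.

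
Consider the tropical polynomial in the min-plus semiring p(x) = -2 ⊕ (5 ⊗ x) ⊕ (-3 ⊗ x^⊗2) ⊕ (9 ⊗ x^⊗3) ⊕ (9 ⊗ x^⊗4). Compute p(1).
p(1) = -2

A tropical monomial a ⊗ x^⊗i evaluates to a + i · x. Evaluating each term at x = 1:
  Term 0 contributes -2 + 0 · 1 = -2
  Term 1 contributes 5 + 1 · 1 = 6
  Term 2 contributes -3 + 2 · 1 = -1
  Term 3 contributes 9 + 3 · 1 = 12
  Term 4 contributes 9 + 4 · 1 = 13
p(1) = ⊕ of these = min[-2, 6, -1, 12, 13] = -2.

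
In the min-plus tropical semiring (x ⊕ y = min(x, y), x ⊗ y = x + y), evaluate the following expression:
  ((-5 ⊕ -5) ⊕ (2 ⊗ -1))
((-5 ⊕ -5) ⊕ (2 ⊗ -1)) = -5

Expand innermost to outermost. Recall ⊕ takes the minimum of its arguments and ⊗ takes their sum. Working out the expression ((-5 ⊕ -5) ⊕ (2 ⊗ -1)) gives -5.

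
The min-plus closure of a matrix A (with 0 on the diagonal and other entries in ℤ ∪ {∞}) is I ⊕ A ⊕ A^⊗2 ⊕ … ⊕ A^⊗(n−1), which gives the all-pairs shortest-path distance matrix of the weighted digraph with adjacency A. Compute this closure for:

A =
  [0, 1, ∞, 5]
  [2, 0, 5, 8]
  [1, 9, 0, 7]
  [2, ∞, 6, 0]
Closure =
  [0, 1, 6, 5]
  [2, 0, 5, 7]
  [1, 2, 0, 6]
  [2, 3, 6, 0]

This is the Floyd-Warshall all-pairs shortest-path computation. For each intermediate vertex k = 0, 1, …, 3, update dist[i][j] ← min(dist[i][j], dist[i][k] + dist[k][j]). The final matrix gives, for each (i, j), the minimum total weight of any directed path from i to j (possibly empty when i = j).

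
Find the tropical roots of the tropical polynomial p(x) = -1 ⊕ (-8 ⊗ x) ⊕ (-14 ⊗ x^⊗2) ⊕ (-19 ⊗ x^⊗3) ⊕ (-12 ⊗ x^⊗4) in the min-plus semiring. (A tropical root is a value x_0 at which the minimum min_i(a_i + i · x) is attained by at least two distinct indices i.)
Roots: {-7, 5, 6, 7}

Each tropical root is a break point of the lower envelope of the lines y = a_i + i · x (there are 5 lines, with slopes 0, 1, ..., 4). Only the lines that attain the minimum somewhere contribute to roots; other lines are dominated. Here the surviving (envelope) indices are i = 4, i = 3, i = 2, i = 1, i = 0.
Intersections between consecutive envelope lines give the roots: for adjacent envelope indices i < j the intersection is x = (a_i − a_j) / (j − i). Reading off the sorted break points: {-7, 5, 6, 7}.
Verification: at each break x_0, at least two indices attain the minimum of min_i(a_i + i · x_0).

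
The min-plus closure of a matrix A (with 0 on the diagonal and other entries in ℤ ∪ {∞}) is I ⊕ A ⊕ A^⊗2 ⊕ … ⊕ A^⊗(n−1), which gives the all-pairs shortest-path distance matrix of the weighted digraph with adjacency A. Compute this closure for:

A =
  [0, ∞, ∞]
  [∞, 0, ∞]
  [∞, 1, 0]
Closure =
  [0, ∞, ∞]
  [∞, 0, ∞]
  [∞, 1, 0]

This is the Floyd-Warshall all-pairs shortest-path computation. For each intermediate vertex k = 0, 1, …, 2, update dist[i][j] ← min(dist[i][j], dist[i][k] + dist[k][j]). The final matrix gives, for each (i, j), the minimum total weight of any directed path from i to j (possibly empty when i = j).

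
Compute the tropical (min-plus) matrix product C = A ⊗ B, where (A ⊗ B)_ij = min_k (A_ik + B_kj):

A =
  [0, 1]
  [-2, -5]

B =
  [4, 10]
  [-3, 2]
A ⊗ B =
  [-2, 3]
  [-8, -3]

Apply the min-plus product entry-by-entry:
  C[0][0] = min over k of (A[0][0] + B[0][0] = 0 + 4 = 4, A[0][1] + B[1][0] = 1 + -3 = -2) = -2 (attained at k = 1)
  C[0][1] = min over k of (A[0][0] + B[0][1] = 0 + 10 = 10, A[0][1] + B[1][1] = 1 + 2 = 3) = 3 (attained at k = 1)
  C[1][0] = min over k of (A[1][0] + B[0][0] = -2 + 4 = 2, A[1][1] + B[1][0] = -5 + -3 = -8) = -8 (attained at k = 1)
  C[1][1] = min over k of (A[1][0] + B[0][1] = -2 + 10 = 8, A[1][1] + B[1][1] = -5 + 2 = -3) = -3 (attained at k = 1)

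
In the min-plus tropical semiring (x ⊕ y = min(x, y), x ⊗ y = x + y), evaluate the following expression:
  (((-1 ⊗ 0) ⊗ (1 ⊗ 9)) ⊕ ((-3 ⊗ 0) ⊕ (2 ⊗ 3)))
(((-1 ⊗ 0) ⊗ (1 ⊗ 9)) ⊕ ((-3 ⊗ 0) ⊕ (2 ⊗ 3))) = -3

Expand innermost to outermost. Recall ⊕ takes the minimum of its arguments and ⊗ takes their sum. Working out the expression (((-1 ⊗ 0) ⊗ (1 ⊗ 9)) ⊕ ((-3 ⊗ 0) ⊕ (2 ⊗ 3))) gives -3.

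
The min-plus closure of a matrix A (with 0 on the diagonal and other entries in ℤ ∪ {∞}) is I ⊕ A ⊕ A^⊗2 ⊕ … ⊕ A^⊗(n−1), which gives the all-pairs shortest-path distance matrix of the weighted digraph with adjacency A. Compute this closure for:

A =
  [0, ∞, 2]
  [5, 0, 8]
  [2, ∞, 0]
Closure =
  [0, ∞, 2]
  [5, 0, 7]
  [2, ∞, 0]

This is the Floyd-Warshall all-pairs shortest-path computation. For each intermediate vertex k = 0, 1, …, 2, update dist[i][j] ← min(dist[i][j], dist[i][k] + dist[k][j]). The final matrix gives, for each (i, j), the minimum total weight of any directed path from i to j (possibly empty when i = j).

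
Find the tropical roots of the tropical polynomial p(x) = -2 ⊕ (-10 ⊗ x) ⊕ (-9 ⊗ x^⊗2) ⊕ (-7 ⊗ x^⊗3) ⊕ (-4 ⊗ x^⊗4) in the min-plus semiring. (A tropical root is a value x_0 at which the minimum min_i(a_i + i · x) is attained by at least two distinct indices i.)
Roots: {-3, -2, -1, 8}

Each tropical root is a break point of the lower envelope of the lines y = a_i + i · x (there are 5 lines, with slopes 0, 1, ..., 4). Only the lines that attain the minimum somewhere contribute to roots; other lines are dominated. Here the surviving (envelope) indices are i = 4, i = 3, i = 2, i = 1, i = 0.
Intersections between consecutive envelope lines give the roots: for adjacent envelope indices i < j the intersection is x = (a_i − a_j) / (j − i). Reading off the sorted break points: {-3, -2, -1, 8}.
Verification: at each break x_0, at least two indices attain the minimum of min_i(a_i + i · x_0).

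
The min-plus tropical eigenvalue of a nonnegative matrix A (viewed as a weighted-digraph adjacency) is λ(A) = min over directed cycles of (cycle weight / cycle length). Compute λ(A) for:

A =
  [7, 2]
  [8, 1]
λ(A) = 1

Enumerate directed cycles and compute their means (weight / length). Sample:
  cycle 0 → 0: weight = 7, length = 1, mean = 7/1 ≈ 7.000
  cycle 1 → 1: weight = 1, length = 1, mean = 1/1 ≈ 1.000
  cycle 0 → 1 → 0: weight = 10, length = 2, mean = 10/2 ≈ 5.000
  cycle 1 → 0 → 1: weight = 10, length = 2, mean = 10/2 ≈ 5.000
Minimum mean = 1.000, attained e.g. along the cycle 1 → 1 with weight 1 and length 1. So λ(A) = 1/1 = 1.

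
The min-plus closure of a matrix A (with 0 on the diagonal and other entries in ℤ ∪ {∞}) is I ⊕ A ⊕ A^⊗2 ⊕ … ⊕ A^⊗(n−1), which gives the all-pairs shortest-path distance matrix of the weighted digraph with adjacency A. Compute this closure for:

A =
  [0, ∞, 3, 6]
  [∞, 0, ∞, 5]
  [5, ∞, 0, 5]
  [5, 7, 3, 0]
Closure =
  [0, 13, 3, 6]
  [10, 0, 8, 5]
  [5, 12, 0, 5]
  [5, 7, 3, 0]

This is the Floyd-Warshall all-pairs shortest-path computation. For each intermediate vertex k = 0, 1, …, 3, update dist[i][j] ← min(dist[i][j], dist[i][k] + dist[k][j]). The final matrix gives, for each (i, j), the minimum total weight of any directed path from i to j (possibly empty when i = j).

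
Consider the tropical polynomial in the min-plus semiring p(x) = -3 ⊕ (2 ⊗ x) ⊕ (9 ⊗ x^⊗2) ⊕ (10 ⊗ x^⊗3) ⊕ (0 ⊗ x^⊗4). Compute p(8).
p(8) = -3

A tropical monomial a ⊗ x^⊗i evaluates to a + i · x. Evaluating each term at x = 8:
  Term 0 contributes -3 + 0 · 8 = -3
  Term 1 contributes 2 + 1 · 8 = 10
  Term 2 contributes 9 + 2 · 8 = 25
  Term 3 contributes 10 + 3 · 8 = 34
  Term 4 contributes 0 + 4 · 8 = 32
p(8) = ⊕ of these = min[-3, 10, 25, 34, 32] = -3.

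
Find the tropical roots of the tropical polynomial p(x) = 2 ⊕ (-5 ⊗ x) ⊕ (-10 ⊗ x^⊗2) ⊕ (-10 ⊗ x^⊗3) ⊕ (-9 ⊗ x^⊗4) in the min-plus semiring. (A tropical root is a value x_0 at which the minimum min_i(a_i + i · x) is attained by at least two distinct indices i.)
Roots: {-1, 0, 5, 7}

Each tropical root is a break point of the lower envelope of the lines y = a_i + i · x (there are 5 lines, with slopes 0, 1, ..., 4). Only the lines that attain the minimum somewhere contribute to roots; other lines are dominated. Here the surviving (envelope) indices are i = 4, i = 3, i = 2, i = 1, i = 0.
Intersections between consecutive envelope lines give the roots: for adjacent envelope indices i < j the intersection is x = (a_i − a_j) / (j − i). Reading off the sorted break points: {-1, 0, 5, 7}.
Verification: at each break x_0, at least two indices attain the minimum of min_i(a_i + i · x_0).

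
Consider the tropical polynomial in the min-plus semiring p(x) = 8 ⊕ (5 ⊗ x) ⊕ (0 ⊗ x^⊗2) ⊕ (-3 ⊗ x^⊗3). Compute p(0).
p(0) = -3

A tropical monomial a ⊗ x^⊗i evaluates to a + i · x. Evaluating each term at x = 0:
  Term 0 contributes 8 + 0 · 0 = 8
  Term 1 contributes 5 + 1 · 0 = 5
  Term 2 contributes 0 + 2 · 0 = 0
  Term 3 contributes -3 + 3 · 0 = -3
p(0) = ⊕ of these = min[8, 5, 0, -3] = -3.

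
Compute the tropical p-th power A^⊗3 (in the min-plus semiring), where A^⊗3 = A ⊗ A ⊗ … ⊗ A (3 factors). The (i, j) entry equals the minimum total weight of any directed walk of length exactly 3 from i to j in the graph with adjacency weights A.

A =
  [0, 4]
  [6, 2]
A^⊗3 =
  [0, 4]
  [6, 6]

Each entry (A^⊗3)_ij equals the minimum over all length-3 walks i = v_0 → v_1 → … → v_3 = j of Σ_t A[v_t][v_{t+1}]. For example, for (i, j) = (0, 1) we minimise over 4 possible intermediate vertex sequences; the minimum is 4, attained along the walk 0 → 0 → 0 → 1.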